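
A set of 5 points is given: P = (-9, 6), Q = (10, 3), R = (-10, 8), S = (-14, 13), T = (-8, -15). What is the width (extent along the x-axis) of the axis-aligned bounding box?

24

max x = 10, min x = -14, so width = 24.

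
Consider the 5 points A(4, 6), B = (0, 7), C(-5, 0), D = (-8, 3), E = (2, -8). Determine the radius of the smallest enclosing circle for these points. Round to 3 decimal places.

8.026

A smallest enclosing disk is always determined by at most three of the input points on its boundary.
The minimum enclosing circle is determined by three boundary points: A, D, E.
Their circumcentre is (-41/54, -25/54) with r² = 93925/1458.
The farthest remaining point B is at distance² 82045/1458 ≤ 93925/1458.
r = √(93925/1458) ≈ 8.026.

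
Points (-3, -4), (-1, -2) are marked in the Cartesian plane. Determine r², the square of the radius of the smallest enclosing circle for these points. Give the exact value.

The smallest circle enclosing two points has them as diameter endpoints.
Centre = midpoint = (-2, -3); r² = |(-3, -4)−(-1, -2)|²/4 = 8/4 = 2.

2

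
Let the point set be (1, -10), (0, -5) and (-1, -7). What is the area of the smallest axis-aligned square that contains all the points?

25

The bounding box has width 2 and height 5.
An axis-aligned square enclosing the set must have side ≥ max(width, height).
So the minimum side is max(2, 5) = 5.
Area = 5² = 25.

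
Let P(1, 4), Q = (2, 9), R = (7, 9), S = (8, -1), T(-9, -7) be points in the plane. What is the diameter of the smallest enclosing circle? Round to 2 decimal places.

22.63

A smallest enclosing disk is always determined by at most three of the input points on its boundary.
The farthest pair is R–T with squared distance 512. The circle on this segment as diameter has centre (-1, 1) and r² = 512/4 = 128.
Check P: distance² to centre = 13 ≤ 128, so it lies inside.
All remaining points lie in this disk, and no smaller disk contains both endpoints, so this is the minimum enclosing circle.
Diameter = 2r = 2√128 ≈ 22.63.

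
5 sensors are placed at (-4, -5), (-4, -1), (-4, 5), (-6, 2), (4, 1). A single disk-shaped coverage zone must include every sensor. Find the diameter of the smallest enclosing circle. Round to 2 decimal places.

By Welzl's lemma the MEC is supported by two points (diametrically opposite) or three points (on a circumcircle).
The minimum enclosing circle is determined by three boundary points: (-4, -5), (-4, 5), (4, 1).
Their circumcentre is (-1.5, 0) with r² = 31.25.
The farthest remaining point (-6, 2) is at distance² 24.25 ≤ 31.25.
Diameter = 2r = 2√(31.25) ≈ 11.18.

11.18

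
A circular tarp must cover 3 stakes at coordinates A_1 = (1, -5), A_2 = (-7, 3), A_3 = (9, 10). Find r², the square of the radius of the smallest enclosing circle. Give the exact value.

88145/1058

Side lengths²: A_1A_2² = 128, A_1A_3² = 289, A_2A_3² = 305.
Since A_2A_3² = 305 < 289 + 128 = 417, the triangle is acute, so the smallest enclosing circle is the circumcircle.
Circumcentre = (95/46, 187/46), r² = 88145/1058.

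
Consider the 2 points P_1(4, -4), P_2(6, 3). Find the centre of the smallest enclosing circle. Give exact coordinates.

(5, -0.5)

The smallest circle enclosing two points has them as diameter endpoints.
Centre = midpoint = (5, -0.5); r² = |P_1P_2|²/4 = 53/4 = 13.25.
Centre = (5, -0.5).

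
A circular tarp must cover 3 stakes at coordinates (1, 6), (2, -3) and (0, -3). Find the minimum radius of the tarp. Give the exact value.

Call the three points A, B, C in the order given.
Side lengths²: AB² = 82, AC² = 82, BC² = 4.
Since AC² = 82 < 82 + 4 = 86, the triangle is acute, so the smallest enclosing circle is the circumcircle.
Circumcentre = (1, 13/9), r² = 1681/81.
r = √(1681/81) = 41/9.

41/9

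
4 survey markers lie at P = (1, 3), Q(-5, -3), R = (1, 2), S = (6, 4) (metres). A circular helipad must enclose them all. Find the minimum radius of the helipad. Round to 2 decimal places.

By Welzl's lemma the MEC is supported by two points (diametrically opposite) or three points (on a circumcircle).
The farthest pair is Q–S with squared distance 170. The circle on this segment as diameter has centre (0.5, 0.5) and r² = 170/4 = 42.5.
Check P: distance² to centre = 6.5 ≤ 42.5, so it lies inside.
All remaining points lie in this disk, and no smaller disk contains both endpoints, so this is the minimum enclosing circle.
r = √(42.5) ≈ 6.52.

6.52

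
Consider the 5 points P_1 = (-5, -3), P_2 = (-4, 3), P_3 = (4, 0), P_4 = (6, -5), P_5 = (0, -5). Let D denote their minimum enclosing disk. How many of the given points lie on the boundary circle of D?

The minimum enclosing circle of a finite set is fixed by two of the points (as a diameter) or three (as a circumcircle).
The farthest pair is P_2–P_4 with squared distance 164. The circle on this segment as diameter has centre (1, -1) and r² = 164/4 = 41.
Check P_1: distance² to centre = 40 ≤ 41, so it lies inside.
All remaining points lie in this disk, and no smaller disk contains both endpoints, so this is the minimum enclosing circle.
The points at distance exactly r from the centre are P_2, P_4 — 2 points.

2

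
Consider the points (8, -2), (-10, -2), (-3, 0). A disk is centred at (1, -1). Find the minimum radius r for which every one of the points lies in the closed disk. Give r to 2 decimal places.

11.05

The required radius is the distance from (1, -1) to the farthest point.
Squared distances: 50, 122, 17.
Maximum is 122, attained at (-10, -2).
r = √122 ≈ 11.05.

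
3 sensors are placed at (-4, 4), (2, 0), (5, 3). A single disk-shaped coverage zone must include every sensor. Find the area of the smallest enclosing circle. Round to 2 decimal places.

Call the three points A, B, C in the order given.
Side lengths²: AB² = 52, AC² = 82, BC² = 18.
Since AC² = 82 ≥ 52 + 18 = 70, the angle opposite AC is not acute, so the smallest enclosing circle has AC as diameter.
Centre = midpoint of AC = (0.5, 3.5), r² = 82/4 = 20.5.
Area = π·r² = π·20.5 ≈ 64.40.

64.40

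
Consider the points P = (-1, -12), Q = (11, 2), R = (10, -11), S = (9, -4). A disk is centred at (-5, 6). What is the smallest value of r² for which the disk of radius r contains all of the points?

The required radius is the distance from (-5, 6) to the farthest point.
Squared distances: 340, 272, 514, 296.
Maximum is 514, attained at R.

514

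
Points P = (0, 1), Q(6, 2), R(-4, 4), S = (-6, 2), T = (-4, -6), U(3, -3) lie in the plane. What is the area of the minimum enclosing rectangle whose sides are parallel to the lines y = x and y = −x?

126

In coordinates u = x + y, v = x − y the rectangle is axis-aligned; the map (x,y)→(u,v) scales areas by 2.
u-values: 1, 8, 0, -4, -10, 0; range = 8 − (-10) = 18.
v-values: -1, 4, -8, -8, 2, 6; range = 6 − (-8) = 14.
Area = (18 × 14) / 2 = 126.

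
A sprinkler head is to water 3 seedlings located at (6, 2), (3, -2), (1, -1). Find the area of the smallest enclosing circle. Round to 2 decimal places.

Call the three points A, B, C in the order given.
Side lengths²: AB² = 25, AC² = 34, BC² = 5.
Since AC² = 34 ≥ 25 + 5 = 30, the angle opposite AC is not acute, so the smallest enclosing circle has AC as diameter.
Centre = midpoint of AC = (3.5, 0.5), r² = 34/4 = 8.5.
Area = π·r² = π·8.5 ≈ 26.70.

26.70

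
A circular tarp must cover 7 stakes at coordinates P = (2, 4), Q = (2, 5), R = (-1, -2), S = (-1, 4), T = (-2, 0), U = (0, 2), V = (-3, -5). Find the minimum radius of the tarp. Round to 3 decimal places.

The farthest pair is Q–V with squared distance 125. The circle on this segment as diameter has centre (-0.5, 0) and r² = 125/4 = 31.25.
Check P: distance² to centre = 22.25 ≤ 31.25, so it lies inside.
All remaining points lie in this disk, and no smaller disk contains both endpoints, so this is the minimum enclosing circle.
r = √(31.25) ≈ 5.590.

5.590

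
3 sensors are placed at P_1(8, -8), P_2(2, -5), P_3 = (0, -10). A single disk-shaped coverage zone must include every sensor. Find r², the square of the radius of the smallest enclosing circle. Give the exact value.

2465/144

Side lengths²: P_1P_2² = 45, P_1P_3² = 68, P_2P_3² = 29.
Since P_1P_3² = 68 < 45 + 29 = 74, the triangle is acute, so the smallest enclosing circle is the circumcircle.
Circumcentre = (47/12, -26/3), r² = 2465/144.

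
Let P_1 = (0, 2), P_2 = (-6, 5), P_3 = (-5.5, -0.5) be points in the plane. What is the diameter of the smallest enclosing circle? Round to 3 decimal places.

7.105

Side lengths²: P_1P_2² = 45, P_1P_3² = 36.5, P_2P_3² = 30.5.
Since P_1P_2² = 45 < 36.5 + 30.5 = 67, the triangle is acute, so the smallest enclosing circle is the circumcircle.
Circumcentre = (-74/21, 103/42), r² = 22265/1764.
Diameter = 2r = 2√(22265/1764) ≈ 7.105.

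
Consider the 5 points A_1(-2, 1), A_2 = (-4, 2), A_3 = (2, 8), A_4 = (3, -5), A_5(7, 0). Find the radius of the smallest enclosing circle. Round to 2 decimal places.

The farthest pair is A_3–A_4 with squared distance 170. The circle on this segment as diameter has centre (2.5, 1.5) and r² = 170/4 = 42.5.
Check A_1: distance² to centre = 20.5 ≤ 42.5, so it lies inside.
All remaining points lie in this disk, and no smaller disk contains both endpoints, so this is the minimum enclosing circle.
r = √(42.5) ≈ 6.52.

6.52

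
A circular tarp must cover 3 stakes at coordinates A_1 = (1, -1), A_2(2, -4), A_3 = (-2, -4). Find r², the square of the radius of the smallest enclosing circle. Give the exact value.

5

Side lengths²: A_1A_2² = 10, A_1A_3² = 18, A_2A_3² = 16.
Since A_1A_3² = 18 < 16 + 10 = 26, the triangle is acute, so the smallest enclosing circle is the circumcircle.
Circumcentre = (0, -3), r² = 5.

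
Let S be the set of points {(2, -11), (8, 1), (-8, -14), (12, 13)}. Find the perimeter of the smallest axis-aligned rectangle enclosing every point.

94

Width = max x − min x = 12 − (-8) = 20.
Height = max y − min y = 13 − (-14) = 27.
Perimeter = 2(20 + 27) = 94.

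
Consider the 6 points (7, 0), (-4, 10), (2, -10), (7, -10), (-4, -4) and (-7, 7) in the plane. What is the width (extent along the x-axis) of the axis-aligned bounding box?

14

max x = 7, min x = -7, so width = 14.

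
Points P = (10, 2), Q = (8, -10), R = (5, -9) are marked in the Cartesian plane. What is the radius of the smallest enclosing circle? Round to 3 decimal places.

Side lengths²: PQ² = 148, PR² = 146, QR² = 10.
Since PQ² = 148 < 146 + 10 = 156, the triangle is acute, so the smallest enclosing circle is the circumcircle.
Circumcentre = (159/19, -74/19), r² = 13505/361.
r = √(13505/361) ≈ 6.116.

6.116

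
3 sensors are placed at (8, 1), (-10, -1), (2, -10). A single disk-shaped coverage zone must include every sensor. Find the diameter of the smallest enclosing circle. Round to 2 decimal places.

Call the three points A, B, C in the order given.
Side lengths²: AB² = 328, AC² = 157, BC² = 225.
Since AB² = 328 < 225 + 157 = 382, the triangle is acute, so the smallest enclosing circle is the circumcircle.
Circumcentre = (-53/62, -81/62), r² = 160925/1922.
Diameter = 2r = 2√(160925/1922) ≈ 18.30.

18.30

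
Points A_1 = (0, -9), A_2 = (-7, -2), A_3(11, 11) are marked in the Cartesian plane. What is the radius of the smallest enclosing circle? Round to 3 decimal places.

11.560

Side lengths²: A_1A_2² = 98, A_1A_3² = 521, A_2A_3² = 493.
Since A_1A_3² = 521 < 493 + 98 = 591, the triangle is acute, so the smallest enclosing circle is the circumcircle.
Circumcentre = (241/62, 117/62), r² = 256853/1922.
r = √(256853/1922) ≈ 11.560.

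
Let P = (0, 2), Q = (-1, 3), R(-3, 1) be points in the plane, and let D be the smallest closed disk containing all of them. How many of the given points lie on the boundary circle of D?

Side lengths²: PQ² = 2, PR² = 10, QR² = 8.
Since PR² = 10 ≥ 8 + 2 = 10, the angle opposite PR is not acute, so the smallest enclosing circle has PR as diameter.
Centre = midpoint of PR = (-1.5, 1.5), r² = 10/4 = 2.5.
The points at distance exactly r from the centre are P, Q, R — 3 points.

3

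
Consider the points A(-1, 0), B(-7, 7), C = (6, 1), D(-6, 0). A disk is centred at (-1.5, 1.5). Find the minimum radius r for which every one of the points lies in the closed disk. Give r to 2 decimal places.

7.78

The required radius is the distance from (-1.5, 1.5) to the farthest point.
Squared distances: 2.5, 60.5, 56.5, 22.5.
Maximum is 60.5, attained at B.
r = √(60.5) ≈ 7.78.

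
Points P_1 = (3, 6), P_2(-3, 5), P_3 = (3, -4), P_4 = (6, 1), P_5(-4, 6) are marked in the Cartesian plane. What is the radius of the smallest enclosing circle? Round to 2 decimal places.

6.12

The minimum enclosing circle is determined by three boundary points: P_3, P_4, P_5.
Their circumcentre is (-3/26, 33/26) with r² = 12665/338.
The farthest remaining point P_1 is at distance² 10845/338 ≤ 12665/338.
r = √(12665/338) ≈ 6.12.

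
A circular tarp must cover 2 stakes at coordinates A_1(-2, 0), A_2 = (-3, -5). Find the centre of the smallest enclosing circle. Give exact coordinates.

The smallest circle enclosing two points has them as diameter endpoints.
Centre = midpoint = (-2.5, -2.5); r² = |A_1A_2|²/4 = 26/4 = 6.5.
Centre = (-2.5, -2.5).

(-2.5, -2.5)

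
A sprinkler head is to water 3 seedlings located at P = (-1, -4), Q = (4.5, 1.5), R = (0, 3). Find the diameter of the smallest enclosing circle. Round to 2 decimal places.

Side lengths²: PQ² = 60.5, PR² = 50, QR² = 22.5.
Since PQ² = 60.5 < 50 + 22.5 = 72.5, the triangle is acute, so the smallest enclosing circle is the circumcircle.
Circumcentre = (1.25, -0.75), r² = 15.625.
Diameter = 2r = 2√(15.625) ≈ 7.91.

7.91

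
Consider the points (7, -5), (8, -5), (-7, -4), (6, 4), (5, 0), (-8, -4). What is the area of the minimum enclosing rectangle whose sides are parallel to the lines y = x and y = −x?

187

In coordinates u = x + y, v = x − y the rectangle is axis-aligned; the map (x,y)→(u,v) scales areas by 2.
u-values: 2, 3, -11, 10, 5, -12; range = 10 − (-12) = 22.
v-values: 12, 13, -3, 2, 5, -4; range = 13 − (-4) = 17.
Area = (22 × 17) / 2 = 187.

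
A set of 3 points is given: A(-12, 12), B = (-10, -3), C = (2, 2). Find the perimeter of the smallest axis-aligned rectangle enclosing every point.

58

Width = max x − min x = 2 − (-12) = 14.
Height = max y − min y = 12 − (-3) = 15.
Perimeter = 2(14 + 15) = 58.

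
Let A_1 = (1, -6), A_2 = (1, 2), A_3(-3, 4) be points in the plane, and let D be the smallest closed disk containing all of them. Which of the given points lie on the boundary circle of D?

Side lengths²: A_1A_2² = 64, A_1A_3² = 116, A_2A_3² = 20.
Since A_1A_3² = 116 ≥ 64 + 20 = 84, the angle opposite A_1A_3 is not acute, so the smallest enclosing circle has A_1A_3 as diameter.
Centre = midpoint of A_1A_3 = (-1, -1), r² = 116/4 = 29.
The points at distance exactly r from the centre are A_1, A_3 — 2 points.

A_1, A_3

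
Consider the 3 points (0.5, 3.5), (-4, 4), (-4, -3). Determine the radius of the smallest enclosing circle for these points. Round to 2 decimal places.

3.98

Call the three points A, B, C in the order given.
Side lengths²: AB² = 20.5, AC² = 62.5, BC² = 49.
Since AC² = 62.5 < 49 + 20.5 = 69.5, the triangle is acute, so the smallest enclosing circle is the circumcircle.
Circumcentre = (-19/9, 0.5), r² = 5125/324.
r = √(5125/324) ≈ 3.98.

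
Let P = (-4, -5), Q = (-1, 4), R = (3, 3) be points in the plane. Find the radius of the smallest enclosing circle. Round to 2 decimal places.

5.32

Side lengths²: PQ² = 90, PR² = 113, QR² = 17.
Since PR² = 113 ≥ 90 + 17 = 107, the angle opposite PR is not acute, so the smallest enclosing circle has PR as diameter.
Centre = midpoint of PR = (-0.5, -1), r² = 113/4 = 28.25.
r = √(28.25) ≈ 5.32.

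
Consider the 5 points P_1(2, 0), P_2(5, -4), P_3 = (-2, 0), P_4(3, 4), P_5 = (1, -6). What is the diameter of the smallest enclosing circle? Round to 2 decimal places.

A smallest enclosing disk is always determined by at most three of the input points on its boundary.
The farthest pair is P_4–P_5 with squared distance 104. The circle on this segment as diameter has centre (2, -1) and r² = 104/4 = 26.
Check P_1: distance² to centre = 1 ≤ 26, so it lies inside.
All remaining points lie in this disk, and no smaller disk contains both endpoints, so this is the minimum enclosing circle.
Diameter = 2r = 2√26 ≈ 10.20.

10.20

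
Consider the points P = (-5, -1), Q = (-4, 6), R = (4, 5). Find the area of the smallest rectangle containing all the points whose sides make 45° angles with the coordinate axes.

67.5

In coordinates u = x + y, v = x − y the rectangle is axis-aligned; the map (x,y)→(u,v) scales areas by 2.
u-values: -6, 2, 9; range = 9 − (-6) = 15.
v-values: -4, -10, -1; range = -1 − (-10) = 9.
Area = (15 × 9) / 2 = 67.5.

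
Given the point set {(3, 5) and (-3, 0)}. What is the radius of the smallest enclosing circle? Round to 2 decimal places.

3.91

The smallest circle enclosing two points has them as diameter endpoints.
Centre = midpoint = (0, 2.5); r² = |(3, 5)−(-3, 0)|²/4 = 61/4 = 15.25.
r = √(15.25) ≈ 3.91.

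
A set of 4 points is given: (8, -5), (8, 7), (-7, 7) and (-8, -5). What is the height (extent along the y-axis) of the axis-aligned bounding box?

12

max y = 7, min y = -5, so height = 12.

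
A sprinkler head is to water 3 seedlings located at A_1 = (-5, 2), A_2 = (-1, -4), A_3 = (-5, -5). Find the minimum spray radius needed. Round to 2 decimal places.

Side lengths²: A_1A_2² = 52, A_1A_3² = 49, A_2A_3² = 17.
Since A_1A_2² = 52 < 49 + 17 = 66, the triangle is acute, so the smallest enclosing circle is the circumcircle.
Circumcentre = (-3.75, -1.5), r² = 13.8125.
r = √(13.8125) ≈ 3.72.

3.72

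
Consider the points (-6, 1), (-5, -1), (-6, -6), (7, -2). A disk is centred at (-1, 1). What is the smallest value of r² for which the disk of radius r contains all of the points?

The required radius is the distance from (-1, 1) to the farthest point.
Squared distances: 25, 20, 74, 73.
Maximum is 74, attained at (-6, -6).

74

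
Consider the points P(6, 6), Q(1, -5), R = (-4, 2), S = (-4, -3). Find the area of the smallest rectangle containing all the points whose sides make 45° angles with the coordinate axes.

In coordinates u = x + y, v = x − y the rectangle is axis-aligned; the map (x,y)→(u,v) scales areas by 2.
u-values: 12, -4, -2, -7; range = 12 − (-7) = 19.
v-values: 0, 6, -6, -1; range = 6 − (-6) = 12.
Area = (19 × 12) / 2 = 114.

114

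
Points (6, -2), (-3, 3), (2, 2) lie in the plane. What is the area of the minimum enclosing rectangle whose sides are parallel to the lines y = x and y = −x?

28

In coordinates u = x + y, v = x − y the rectangle is axis-aligned; the map (x,y)→(u,v) scales areas by 2.
u-values: 4, 0, 4; range = 4 − 0 = 4.
v-values: 8, -6, 0; range = 8 − (-6) = 14.
Area = (4 × 14) / 2 = 28.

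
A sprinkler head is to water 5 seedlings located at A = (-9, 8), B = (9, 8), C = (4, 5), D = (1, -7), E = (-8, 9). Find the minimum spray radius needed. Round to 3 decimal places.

10.216

The minimum enclosing circle is determined by three boundary points: A, B, D.
Their circumcentre is (0, 19/6) with r² = 3757/36.
The farthest remaining point E is at distance² 3529/36 ≤ 3757/36.
r = √(3757/36) ≈ 10.216.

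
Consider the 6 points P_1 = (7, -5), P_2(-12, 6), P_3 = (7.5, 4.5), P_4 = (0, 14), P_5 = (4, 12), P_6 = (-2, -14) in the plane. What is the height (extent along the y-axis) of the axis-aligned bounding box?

28

max y = 14, min y = -14, so height = 28.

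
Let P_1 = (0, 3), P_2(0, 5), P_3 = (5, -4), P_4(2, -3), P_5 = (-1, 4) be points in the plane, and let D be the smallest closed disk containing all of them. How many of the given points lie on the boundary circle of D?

The farthest pair is P_2–P_3 with squared distance 106. The circle on this segment as diameter has centre (2.5, 0.5) and r² = 106/4 = 26.5.
Check P_1: distance² to centre = 12.5 ≤ 26.5, so it lies inside.
All remaining points lie in this disk, and no smaller disk contains both endpoints, so this is the minimum enclosing circle.
The points at distance exactly r from the centre are P_2, P_3 — 2 points.

2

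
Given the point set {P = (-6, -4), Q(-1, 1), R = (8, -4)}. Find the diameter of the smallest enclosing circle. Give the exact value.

14

Side lengths²: PQ² = 50, PR² = 196, QR² = 106.
Since PR² = 196 ≥ 106 + 50 = 156, the angle opposite PR is not acute, so the smallest enclosing circle has PR as diameter.
Centre = midpoint of PR = (1, -4), r² = 196/4 = 49.
Diameter = 2r = 2√49 = 14.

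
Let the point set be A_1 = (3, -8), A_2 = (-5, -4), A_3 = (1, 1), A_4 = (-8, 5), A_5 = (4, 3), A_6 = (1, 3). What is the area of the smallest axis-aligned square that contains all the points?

The bounding box has width 12 and height 13.
An axis-aligned square enclosing the set must have side ≥ max(width, height).
So the minimum side is max(12, 13) = 13.
Area = 13² = 169.

169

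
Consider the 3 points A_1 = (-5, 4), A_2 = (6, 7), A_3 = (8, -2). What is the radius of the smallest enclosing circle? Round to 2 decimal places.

Side lengths²: A_1A_2² = 130, A_1A_3² = 205, A_2A_3² = 85.
Since A_1A_3² = 205 < 130 + 85 = 215, the triangle is acute, so the smallest enclosing circle is the circumcircle.
Circumcentre = (23/14, 55/42), r² = 45305/882.
r = √(45305/882) ≈ 7.17.

7.17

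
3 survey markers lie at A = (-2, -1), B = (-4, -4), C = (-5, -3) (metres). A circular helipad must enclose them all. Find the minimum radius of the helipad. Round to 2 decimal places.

Side lengths²: AB² = 13, AC² = 13, BC² = 2.
Since AC² = 13 < 13 + 2 = 15, the triangle is acute, so the smallest enclosing circle is the circumcircle.
Circumcentre = (-3.3, -2.3), r² = 3.38.
r = √(3.38) ≈ 1.84.

1.84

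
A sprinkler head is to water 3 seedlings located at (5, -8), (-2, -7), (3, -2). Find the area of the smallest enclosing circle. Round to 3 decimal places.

49.087

Call the three points A, B, C in the order given.
Side lengths²: AB² = 50, AC² = 40, BC² = 50.
Since BC² = 50 < 50 + 40 = 90, the triangle is acute, so the smallest enclosing circle is the circumcircle.
Circumcentre = (1.75, -5.75), r² = 15.625.
Area = π·r² = π·15.625 ≈ 49.087.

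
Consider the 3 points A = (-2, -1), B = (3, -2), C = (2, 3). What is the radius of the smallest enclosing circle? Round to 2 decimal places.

Side lengths²: AB² = 26, AC² = 32, BC² = 26.
Since AC² = 32 < 26 + 26 = 52, the triangle is acute, so the smallest enclosing circle is the circumcircle.
Circumcentre = (5/6, 1/6), r² = 169/18.
r = √(169/18) ≈ 3.06.

3.06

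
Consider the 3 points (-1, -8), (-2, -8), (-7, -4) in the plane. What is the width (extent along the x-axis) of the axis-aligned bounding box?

max x = -1, min x = -7, so width = 6.

6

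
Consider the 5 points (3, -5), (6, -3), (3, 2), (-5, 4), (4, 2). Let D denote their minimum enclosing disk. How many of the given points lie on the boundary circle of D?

2

A smallest enclosing disk is always determined by at most three of the input points on its boundary.
The farthest pair is (6, -3)–(-5, 4) with squared distance 170. The circle on this segment as diameter has centre (0.5, 0.5) and r² = 170/4 = 42.5.
Check (3, -5): distance² to centre = 36.5 ≤ 42.5, so it lies inside.
All remaining points lie in this disk, and no smaller disk contains both endpoints, so this is the minimum enclosing circle.
The points at distance exactly r from the centre are (6, -3), (-5, 4) — 2 points.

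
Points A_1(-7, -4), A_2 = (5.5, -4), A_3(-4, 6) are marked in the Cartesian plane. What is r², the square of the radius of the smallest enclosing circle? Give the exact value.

51.843125

Side lengths²: A_1A_2² = 156.25, A_1A_3² = 109, A_2A_3² = 190.25.
Since A_2A_3² = 190.25 < 156.25 + 109 = 265.25, the triangle is acute, so the smallest enclosing circle is the circumcircle.
Circumcentre = (-0.75, -0.425), r² = 51.843125.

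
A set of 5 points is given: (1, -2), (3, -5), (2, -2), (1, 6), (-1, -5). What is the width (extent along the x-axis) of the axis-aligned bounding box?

4

max x = 3, min x = -1, so width = 4.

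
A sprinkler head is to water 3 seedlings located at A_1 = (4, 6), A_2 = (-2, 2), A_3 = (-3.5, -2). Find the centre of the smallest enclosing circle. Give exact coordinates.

(0.25, 2)

Side lengths²: A_1A_2² = 52, A_1A_3² = 120.25, A_2A_3² = 18.25.
Since A_1A_3² = 120.25 ≥ 52 + 18.25 = 70.25, the angle opposite A_1A_3 is not acute, so the smallest enclosing circle has A_1A_3 as diameter.
Centre = midpoint of A_1A_3 = (0.25, 2), r² = 120.25/4 = 30.0625.
Centre = (0.25, 2).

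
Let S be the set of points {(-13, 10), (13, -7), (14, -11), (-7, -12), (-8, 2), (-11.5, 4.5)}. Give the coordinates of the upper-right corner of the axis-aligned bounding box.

x-range [-13, 14], y-range [-12, 10].
The upper-right corner is (14, 10).

(14, 10)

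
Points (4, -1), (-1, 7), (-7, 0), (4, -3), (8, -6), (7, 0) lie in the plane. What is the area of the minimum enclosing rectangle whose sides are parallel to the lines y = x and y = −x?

154

In coordinates u = x + y, v = x − y the rectangle is axis-aligned; the map (x,y)→(u,v) scales areas by 2.
u-values: 3, 6, -7, 1, 2, 7; range = 7 − (-7) = 14.
v-values: 5, -8, -7, 7, 14, 7; range = 14 − (-8) = 22.
Area = (14 × 22) / 2 = 154.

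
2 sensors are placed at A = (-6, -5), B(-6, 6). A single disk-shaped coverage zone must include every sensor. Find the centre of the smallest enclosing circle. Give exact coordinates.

(-6, 0.5)

The smallest circle enclosing two points has them as diameter endpoints.
Centre = midpoint = (-6, 0.5); r² = |AB|²/4 = 121/4 = 30.25.
Centre = (-6, 0.5).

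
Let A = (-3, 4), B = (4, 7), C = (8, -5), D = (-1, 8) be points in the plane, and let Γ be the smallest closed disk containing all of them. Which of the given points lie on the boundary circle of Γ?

C, D

The minimum enclosing circle of a finite set is fixed by two of the points (as a diameter) or three (as a circumcircle).
The farthest pair is C–D with squared distance 250. The circle on this segment as diameter has centre (3.5, 1.5) and r² = 250/4 = 62.5.
Check A: distance² to centre = 48.5 ≤ 62.5, so it lies inside.
All remaining points lie in this disk, and no smaller disk contains both endpoints, so this is the minimum enclosing circle.
The points at distance exactly r from the centre are C, D — 2 points.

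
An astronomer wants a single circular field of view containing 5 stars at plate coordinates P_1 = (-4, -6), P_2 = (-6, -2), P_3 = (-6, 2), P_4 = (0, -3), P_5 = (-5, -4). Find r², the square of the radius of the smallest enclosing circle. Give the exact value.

25925/1444

The minimum enclosing circle of a finite set is fixed by two of the points (as a diameter) or three (as a circumcircle).
The minimum enclosing circle is determined by three boundary points: P_1, P_3, P_4.
Their circumcentre is (-77/19, -67/38) with r² = 25925/1444.
The farthest remaining point P_5 is at distance² 8521/1444 ≤ 25925/1444.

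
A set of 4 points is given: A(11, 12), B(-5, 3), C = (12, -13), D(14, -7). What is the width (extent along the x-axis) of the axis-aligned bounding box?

max x = 14, min x = -5, so width = 19.

19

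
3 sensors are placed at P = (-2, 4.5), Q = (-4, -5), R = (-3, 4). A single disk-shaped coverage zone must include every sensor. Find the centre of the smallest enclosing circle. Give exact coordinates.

Side lengths²: PQ² = 94.25, PR² = 1.25, QR² = 82.
Since PQ² = 94.25 ≥ 82 + 1.25 = 83.25, the angle opposite PQ is not acute, so the smallest enclosing circle has PQ as diameter.
Centre = midpoint of PQ = (-3, -0.25), r² = 94.25/4 = 23.5625.
Centre = (-3, -0.25).

(-3, -0.25)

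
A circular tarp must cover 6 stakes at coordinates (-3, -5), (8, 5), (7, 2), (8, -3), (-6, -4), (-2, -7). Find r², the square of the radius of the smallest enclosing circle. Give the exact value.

A smallest enclosing disk is always determined by at most three of the input points on its boundary.
The farthest pair is (8, 5)–(-6, -4) with squared distance 277. The circle on this segment as diameter has centre (1, 0.5) and r² = 277/4 = 69.25.
Check (-3, -5): distance² to centre = 46.25 ≤ 69.25, so it lies inside.
All remaining points lie in this disk, and no smaller disk contains both endpoints, so this is the minimum enclosing circle.

69.25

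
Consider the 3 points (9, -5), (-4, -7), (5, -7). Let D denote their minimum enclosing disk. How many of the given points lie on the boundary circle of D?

2

Call the three points A, B, C in the order given.
Side lengths²: AB² = 173, AC² = 20, BC² = 81.
Since AB² = 173 ≥ 81 + 20 = 101, the angle opposite AB is not acute, so the smallest enclosing circle has AB as diameter.
Centre = midpoint of AB = (2.5, -6), r² = 173/4 = 43.25.
The points at distance exactly r from the centre are (9, -5), (-4, -7) — 2 points.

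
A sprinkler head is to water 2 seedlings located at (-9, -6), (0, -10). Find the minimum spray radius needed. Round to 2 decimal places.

The smallest circle enclosing two points has them as diameter endpoints.
Centre = midpoint = (-4.5, -8); r² = |(-9, -6)−(0, -10)|²/4 = 97/4 = 24.25.
r = √(24.25) ≈ 4.92.

4.92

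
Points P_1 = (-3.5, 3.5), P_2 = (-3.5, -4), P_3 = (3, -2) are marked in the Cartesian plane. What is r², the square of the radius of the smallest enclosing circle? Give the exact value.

26825/1352

Side lengths²: P_1P_2² = 56.25, P_1P_3² = 72.5, P_2P_3² = 46.25.
Since P_1P_3² = 72.5 < 56.25 + 46.25 = 102.5, the triangle is acute, so the smallest enclosing circle is the circumcircle.
Circumcentre = (-57/52, -0.25), r² = 26825/1352.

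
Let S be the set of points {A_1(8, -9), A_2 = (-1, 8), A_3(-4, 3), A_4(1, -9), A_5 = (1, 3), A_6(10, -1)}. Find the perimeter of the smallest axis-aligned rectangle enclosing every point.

Width = max x − min x = 10 − (-4) = 14.
Height = max y − min y = 8 − (-9) = 17.
Perimeter = 2(14 + 17) = 62.

62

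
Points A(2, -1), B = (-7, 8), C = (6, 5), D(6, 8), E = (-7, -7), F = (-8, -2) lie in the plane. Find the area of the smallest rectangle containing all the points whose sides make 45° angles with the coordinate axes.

252

In coordinates u = x + y, v = x − y the rectangle is axis-aligned; the map (x,y)→(u,v) scales areas by 2.
u-values: 1, 1, 11, 14, -14, -10; range = 14 − (-14) = 28.
v-values: 3, -15, 1, -2, 0, -6; range = 3 − (-15) = 18.
Area = (28 × 18) / 2 = 252.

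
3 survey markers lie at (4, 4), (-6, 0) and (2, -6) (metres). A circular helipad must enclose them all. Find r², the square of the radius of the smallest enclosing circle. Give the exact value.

18850/529

Call the three points A, B, C in the order given.
Side lengths²: AB² = 116, AC² = 104, BC² = 100.
Since AB² = 116 < 104 + 100 = 204, the triangle is acute, so the smallest enclosing circle is the circumcircle.
Circumcentre = (-1/23, -9/23), r² = 18850/529.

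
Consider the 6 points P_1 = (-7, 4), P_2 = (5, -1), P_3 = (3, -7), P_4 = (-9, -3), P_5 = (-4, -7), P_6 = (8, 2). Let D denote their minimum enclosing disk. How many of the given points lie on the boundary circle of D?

2

The farthest pair is P_4–P_6 with squared distance 314. The circle on this segment as diameter has centre (-0.5, -0.5) and r² = 314/4 = 78.5.
Check P_1: distance² to centre = 62.5 ≤ 78.5, so it lies inside.
All remaining points lie in this disk, and no smaller disk contains both endpoints, so this is the minimum enclosing circle.
The points at distance exactly r from the centre are P_4, P_6 — 2 points.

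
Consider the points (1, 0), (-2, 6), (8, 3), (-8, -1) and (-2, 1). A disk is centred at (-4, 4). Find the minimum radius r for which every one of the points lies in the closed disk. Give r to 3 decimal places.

12.042

The required radius is the distance from (-4, 4) to the farthest point.
Squared distances: 41, 8, 145, 41, 13.
Maximum is 145, attained at (8, 3).
r = √145 ≈ 12.042.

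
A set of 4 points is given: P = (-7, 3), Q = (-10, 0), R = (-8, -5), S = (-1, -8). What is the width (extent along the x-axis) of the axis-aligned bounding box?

max x = -1, min x = -10, so width = 9.

9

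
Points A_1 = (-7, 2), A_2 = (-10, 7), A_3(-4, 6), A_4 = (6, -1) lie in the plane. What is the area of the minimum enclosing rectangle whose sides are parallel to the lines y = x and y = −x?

120

In coordinates u = x + y, v = x − y the rectangle is axis-aligned; the map (x,y)→(u,v) scales areas by 2.
u-values: -5, -3, 2, 5; range = 5 − (-5) = 10.
v-values: -9, -17, -10, 7; range = 7 − (-17) = 24.
Area = (10 × 24) / 2 = 120.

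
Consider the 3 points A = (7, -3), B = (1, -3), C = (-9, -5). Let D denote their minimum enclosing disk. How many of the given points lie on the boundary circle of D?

2

Side lengths²: AB² = 36, AC² = 260, BC² = 104.
Since AC² = 260 ≥ 104 + 36 = 140, the angle opposite AC is not acute, so the smallest enclosing circle has AC as diameter.
Centre = midpoint of AC = (-1, -4), r² = 260/4 = 65.
The points at distance exactly r from the centre are A, C — 2 points.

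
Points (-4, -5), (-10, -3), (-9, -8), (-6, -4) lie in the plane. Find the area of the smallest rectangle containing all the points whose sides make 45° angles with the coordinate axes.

In coordinates u = x + y, v = x − y the rectangle is axis-aligned; the map (x,y)→(u,v) scales areas by 2.
u-values: -9, -13, -17, -10; range = -9 − (-17) = 8.
v-values: 1, -7, -1, -2; range = 1 − (-7) = 8.
Area = (8 × 8) / 2 = 32.

32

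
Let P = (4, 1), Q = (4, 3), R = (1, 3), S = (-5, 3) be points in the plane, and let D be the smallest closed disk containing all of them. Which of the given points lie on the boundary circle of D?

P, Q, S

The farthest pair is P–S with squared distance 85. The circle on this segment as diameter has centre (-0.5, 2) and r² = 85/4 = 21.25.
Check Q: distance² to centre = 21.25 ≤ 21.25, so it lies inside.
All remaining points lie in this disk, and no smaller disk contains both endpoints, so this is the minimum enclosing circle.
The points at distance exactly r from the centre are P, Q, S — 3 points.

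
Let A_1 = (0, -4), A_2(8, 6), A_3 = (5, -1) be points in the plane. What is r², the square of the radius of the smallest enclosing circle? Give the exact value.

Side lengths²: A_1A_2² = 164, A_1A_3² = 34, A_2A_3² = 58.
Since A_1A_2² = 164 ≥ 58 + 34 = 92, the angle opposite A_1A_2 is not acute, so the smallest enclosing circle has A_1A_2 as diameter.
Centre = midpoint of A_1A_2 = (4, 1), r² = 164/4 = 41.

41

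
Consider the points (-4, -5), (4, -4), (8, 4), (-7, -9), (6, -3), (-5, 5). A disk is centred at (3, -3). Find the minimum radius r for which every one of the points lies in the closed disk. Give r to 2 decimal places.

The required radius is the distance from (3, -3) to the farthest point.
Squared distances: 53, 2, 74, 136, 9, 128.
Maximum is 136, attained at (-7, -9).
r = √136 ≈ 11.66.

11.66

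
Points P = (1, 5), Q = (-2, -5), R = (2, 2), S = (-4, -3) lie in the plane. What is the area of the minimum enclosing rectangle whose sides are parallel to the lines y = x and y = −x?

In coordinates u = x + y, v = x − y the rectangle is axis-aligned; the map (x,y)→(u,v) scales areas by 2.
u-values: 6, -7, 4, -7; range = 6 − (-7) = 13.
v-values: -4, 3, 0, -1; range = 3 − (-4) = 7.
Area = (13 × 7) / 2 = 45.5.

45.5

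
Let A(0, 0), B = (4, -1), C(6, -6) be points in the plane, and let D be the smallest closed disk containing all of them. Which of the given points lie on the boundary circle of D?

Side lengths²: AB² = 17, AC² = 72, BC² = 29.
Since AC² = 72 ≥ 29 + 17 = 46, the angle opposite AC is not acute, so the smallest enclosing circle has AC as diameter.
Centre = midpoint of AC = (3, -3), r² = 72/4 = 18.
The points at distance exactly r from the centre are A, C — 2 points.

A, C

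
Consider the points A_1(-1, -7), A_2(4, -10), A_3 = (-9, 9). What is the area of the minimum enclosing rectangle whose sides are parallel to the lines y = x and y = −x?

In coordinates u = x + y, v = x − y the rectangle is axis-aligned; the map (x,y)→(u,v) scales areas by 2.
u-values: -8, -6, 0; range = 0 − (-8) = 8.
v-values: 6, 14, -18; range = 14 − (-18) = 32.
Area = (8 × 32) / 2 = 128.

128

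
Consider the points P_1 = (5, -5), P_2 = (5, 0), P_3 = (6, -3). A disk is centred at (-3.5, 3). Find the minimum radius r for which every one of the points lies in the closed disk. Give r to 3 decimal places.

The required radius is the distance from (-3.5, 3) to the farthest point.
Squared distances: 136.25, 81.25, 126.25.
Maximum is 136.25, attained at P_1.
r = √(136.25) ≈ 11.673.

11.673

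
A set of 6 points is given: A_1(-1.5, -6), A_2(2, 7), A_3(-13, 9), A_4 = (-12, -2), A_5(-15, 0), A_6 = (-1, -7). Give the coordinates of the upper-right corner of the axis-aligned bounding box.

x-range [-15, 2], y-range [-7, 9].
The upper-right corner is (2, 9).

(2, 9)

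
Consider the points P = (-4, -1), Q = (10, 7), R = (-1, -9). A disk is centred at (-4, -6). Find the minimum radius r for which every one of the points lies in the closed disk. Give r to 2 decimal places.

19.10

The required radius is the distance from (-4, -6) to the farthest point.
Squared distances: 25, 365, 18.
Maximum is 365, attained at Q.
r = √365 ≈ 19.10.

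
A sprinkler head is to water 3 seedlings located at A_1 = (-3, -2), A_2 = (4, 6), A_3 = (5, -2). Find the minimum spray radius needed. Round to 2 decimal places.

Side lengths²: A_1A_2² = 113, A_1A_3² = 64, A_2A_3² = 65.
Since A_1A_2² = 113 < 65 + 64 = 129, the triangle is acute, so the smallest enclosing circle is the circumcircle.
Circumcentre = (1, 1.5625), r² = 28.69140625.
r = √(28.69140625) ≈ 5.36.

5.36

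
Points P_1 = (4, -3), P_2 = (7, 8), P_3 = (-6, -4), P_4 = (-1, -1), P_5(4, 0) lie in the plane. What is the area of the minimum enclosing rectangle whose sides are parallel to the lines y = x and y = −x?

112.5

In coordinates u = x + y, v = x − y the rectangle is axis-aligned; the map (x,y)→(u,v) scales areas by 2.
u-values: 1, 15, -10, -2, 4; range = 15 − (-10) = 25.
v-values: 7, -1, -2, 0, 4; range = 7 − (-2) = 9.
Area = (25 × 9) / 2 = 112.5.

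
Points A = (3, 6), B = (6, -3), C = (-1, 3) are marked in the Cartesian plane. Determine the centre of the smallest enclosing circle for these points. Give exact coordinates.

(3.5, 7/6)

Side lengths²: AB² = 90, AC² = 25, BC² = 85.
Since AB² = 90 < 85 + 25 = 110, the triangle is acute, so the smallest enclosing circle is the circumcircle.
Circumcentre = (3.5, 7/6), r² = 425/18.
Centre = (3.5, 7/6).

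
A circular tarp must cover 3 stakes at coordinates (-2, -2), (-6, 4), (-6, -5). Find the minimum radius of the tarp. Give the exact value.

4.5

Call the three points A, B, C in the order given.
Side lengths²: AB² = 52, AC² = 25, BC² = 81.
Since BC² = 81 ≥ 52 + 25 = 77, the angle opposite BC is not acute, so the smallest enclosing circle has BC as diameter.
Centre = midpoint of BC = (-6, -0.5), r² = 81/4 = 20.25.
r = √(20.25) = 4.5.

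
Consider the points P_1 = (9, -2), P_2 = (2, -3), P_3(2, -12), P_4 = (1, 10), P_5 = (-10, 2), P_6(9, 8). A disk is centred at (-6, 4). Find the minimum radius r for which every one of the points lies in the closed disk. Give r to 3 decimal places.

The required radius is the distance from (-6, 4) to the farthest point.
Squared distances: 261, 113, 320, 85, 20, 241.
Maximum is 320, attained at P_3.
r = √320 ≈ 17.889.

17.889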